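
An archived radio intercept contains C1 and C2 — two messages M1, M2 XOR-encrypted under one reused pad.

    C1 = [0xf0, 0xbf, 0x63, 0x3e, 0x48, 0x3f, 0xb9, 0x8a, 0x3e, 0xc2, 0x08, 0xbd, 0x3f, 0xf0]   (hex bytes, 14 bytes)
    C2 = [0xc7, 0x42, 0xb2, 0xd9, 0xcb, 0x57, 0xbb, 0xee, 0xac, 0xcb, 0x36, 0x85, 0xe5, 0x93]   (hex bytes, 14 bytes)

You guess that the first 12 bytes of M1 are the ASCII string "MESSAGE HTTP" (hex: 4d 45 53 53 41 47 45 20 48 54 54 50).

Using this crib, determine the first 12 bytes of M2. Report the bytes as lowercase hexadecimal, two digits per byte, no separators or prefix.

7ab882b4c22f4744da5d6a68

First, C1 ⊕ C2 = (M1 ⊕ K) ⊕ (M2 ⊕ K) = M1 ⊕ M2, so the key drops out. Then M2 = (M1 ⊕ M2) ⊕ M1 over the first 12 bytes.
byte 0: (f0 ^ c7) ^ 4d = 37 ^ 4d = 7a
byte 1: (bf ^ 42) ^ 45 = fd ^ 45 = b8
byte 2: (63 ^ b2) ^ 53 = d1 ^ 53 = 82
byte 3: (3e ^ d9) ^ 53 = e7 ^ 53 = b4
byte 4: (48 ^ cb) ^ 41 = 83 ^ 41 = c2
byte 5: (3f ^ 57) ^ 47 = 68 ^ 47 = 2f
byte 6: (b9 ^ bb) ^ 45 = 02 ^ 45 = 47
byte 7: (8a ^ ee) ^ 20 = 64 ^ 20 = 44
byte 8: (3e ^ ac) ^ 48 = 92 ^ 48 = da
byte 9: (c2 ^ cb) ^ 54 = 09 ^ 54 = 5d
byte 10: (08 ^ 36) ^ 54 = 3e ^ 54 = 6a
byte 11: (bd ^ 85) ^ 50 = 38 ^ 50 = 68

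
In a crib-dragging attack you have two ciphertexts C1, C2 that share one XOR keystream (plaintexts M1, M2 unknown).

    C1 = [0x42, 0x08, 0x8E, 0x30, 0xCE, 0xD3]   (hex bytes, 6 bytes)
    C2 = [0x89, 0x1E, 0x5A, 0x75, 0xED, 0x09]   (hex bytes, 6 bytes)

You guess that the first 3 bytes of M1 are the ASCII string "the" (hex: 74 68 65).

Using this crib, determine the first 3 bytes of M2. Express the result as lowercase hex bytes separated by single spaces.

bf 7e b1

First, C1 ⊕ C2 = (M1 ⊕ K) ⊕ (M2 ⊕ K) = M1 ⊕ M2, so the key drops out. Then M2 = (M1 ⊕ M2) ⊕ M1 over the first 3 bytes.
byte 0: (42 ⊕ 89) ⊕ 74 = cb ⊕ 74 = bf
byte 1: (08 ⊕ 1e) ⊕ 68 = 16 ⊕ 68 = 7e
byte 2: (8e ⊕ 5a) ⊕ 65 = d4 ⊕ 65 = b1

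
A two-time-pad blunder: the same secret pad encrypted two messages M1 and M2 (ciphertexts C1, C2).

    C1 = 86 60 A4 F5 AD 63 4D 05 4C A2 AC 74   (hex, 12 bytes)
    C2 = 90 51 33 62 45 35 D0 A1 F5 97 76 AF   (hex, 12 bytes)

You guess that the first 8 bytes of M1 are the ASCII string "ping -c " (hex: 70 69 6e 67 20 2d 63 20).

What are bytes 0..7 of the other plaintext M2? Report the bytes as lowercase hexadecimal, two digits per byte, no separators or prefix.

First, C1 ⊕ C2 = (M1 ⊕ K) ⊕ (M2 ⊕ K) = M1 ⊕ M2, so the key drops out. Then M2 = (M1 ⊕ M2) ⊕ M1 over the first 8 bytes.
byte 0: (86 XOR 90) XOR 70 = 16 XOR 70 = 66
byte 1: (60 XOR 51) XOR 69 = 31 XOR 69 = 58
byte 2: (a4 XOR 33) XOR 6e = 97 XOR 6e = f9
byte 3: (f5 XOR 62) XOR 67 = 97 XOR 67 = f0
byte 4: (ad XOR 45) XOR 20 = e8 XOR 20 = c8
byte 5: (63 XOR 35) XOR 2d = 56 XOR 2d = 7b
byte 6: (4d XOR d0) XOR 63 = 9d XOR 63 = fe
byte 7: (05 XOR a1) XOR 20 = a4 XOR 20 = 84

6658f9f0c87bfe84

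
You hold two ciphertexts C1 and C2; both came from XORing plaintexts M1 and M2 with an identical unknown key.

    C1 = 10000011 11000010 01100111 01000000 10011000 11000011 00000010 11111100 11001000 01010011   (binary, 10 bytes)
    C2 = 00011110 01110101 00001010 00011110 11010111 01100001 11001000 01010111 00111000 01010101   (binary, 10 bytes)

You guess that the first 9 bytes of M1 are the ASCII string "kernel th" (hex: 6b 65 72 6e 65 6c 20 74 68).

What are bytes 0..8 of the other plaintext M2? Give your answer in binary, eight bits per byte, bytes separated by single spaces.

First, C1 ⊕ C2 = (M1 ⊕ K) ⊕ (M2 ⊕ K) = M1 ⊕ M2, so the key drops out. Then M2 = (M1 ⊕ M2) ⊕ M1 over the first 9 bytes.
byte 0: (83 ^ 1e) ^ 6b = 9d ^ 6b = f6
byte 1: (c2 ^ 75) ^ 65 = b7 ^ 65 = d2
byte 2: (67 ^ 0a) ^ 72 = 6d ^ 72 = 1f
byte 3: (40 ^ 1e) ^ 6e = 5e ^ 6e = 30
byte 4: (98 ^ d7) ^ 65 = 4f ^ 65 = 2a
byte 5: (c3 ^ 61) ^ 6c = a2 ^ 6c = ce
byte 6: (02 ^ c8) ^ 20 = ca ^ 20 = ea
byte 7: (fc ^ 57) ^ 74 = ab ^ 74 = df
byte 8: (c8 ^ 38) ^ 68 = f0 ^ 68 = 98

11110110 11010010 00011111 00110000 00101010 11001110 11101010 11011111 10011000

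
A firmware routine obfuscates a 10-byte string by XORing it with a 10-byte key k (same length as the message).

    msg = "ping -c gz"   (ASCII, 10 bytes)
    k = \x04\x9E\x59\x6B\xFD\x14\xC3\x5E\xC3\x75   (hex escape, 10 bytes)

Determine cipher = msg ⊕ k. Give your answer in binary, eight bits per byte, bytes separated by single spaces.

01110100 11110111 00110111 00001100 11011101 00111001 10100000 01111110 10100100 00001111

byte 0: 01110000 XOR 00000100 = 01110100
byte 1: 01101001 XOR 10011110 = 11110111
byte 2: 01101110 XOR 01011001 = 00110111
byte 3: 01100111 XOR 01101011 = 00001100
byte 4: 00100000 XOR 11111101 = 11011101
byte 5: 00101101 XOR 00010100 = 00111001
byte 6: 01100011 XOR 11000011 = 10100000
byte 7: 00100000 XOR 01011110 = 01111110
byte 8: 01100111 XOR 11000011 = 10100100
byte 9: 01111010 XOR 01110101 = 00001111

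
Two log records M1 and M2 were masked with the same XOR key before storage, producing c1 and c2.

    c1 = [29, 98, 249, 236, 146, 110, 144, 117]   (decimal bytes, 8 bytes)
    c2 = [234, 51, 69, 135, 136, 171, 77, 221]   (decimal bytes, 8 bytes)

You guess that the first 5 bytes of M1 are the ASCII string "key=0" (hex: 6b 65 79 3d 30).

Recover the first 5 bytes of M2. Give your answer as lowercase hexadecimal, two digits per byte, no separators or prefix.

9c34c5562a

First, c1 ⊕ c2 = (M1 ⊕ K) ⊕ (M2 ⊕ K) = M1 ⊕ M2, so the key drops out. Then M2 = (M1 ⊕ M2) ⊕ M1 over the first 5 bytes.
byte 0: (1d xor ea) xor 6b = f7 xor 6b = 9c
byte 1: (62 xor 33) xor 65 = 51 xor 65 = 34
byte 2: (f9 xor 45) xor 79 = bc xor 79 = c5
byte 3: (ec xor 87) xor 3d = 6b xor 3d = 56
byte 4: (92 xor 88) xor 30 = 1a xor 30 = 2a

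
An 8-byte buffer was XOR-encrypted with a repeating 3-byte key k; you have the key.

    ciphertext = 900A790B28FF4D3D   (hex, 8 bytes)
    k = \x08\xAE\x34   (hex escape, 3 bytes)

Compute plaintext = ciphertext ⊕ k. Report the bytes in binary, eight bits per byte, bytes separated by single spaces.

10011000 10100100 01001101 00000011 10000110 11001011 01000101 10010011

The 3-byte key repeats, so the effective keystream is 08 ae 34 08 ae 34 08 ae.
byte 0: 10010000 ⊕ 00001000 = 10011000
byte 1: 00001010 ⊕ 10101110 = 10100100
byte 2: 01111001 ⊕ 00110100 = 01001101
byte 3: 00001011 ⊕ 00001000 = 00000011
byte 4: 00101000 ⊕ 10101110 = 10000110
byte 5: 11111111 ⊕ 00110100 = 11001011
byte 6: 01001101 ⊕ 00001000 = 01000101
byte 7: 00111101 ⊕ 10101110 = 10010011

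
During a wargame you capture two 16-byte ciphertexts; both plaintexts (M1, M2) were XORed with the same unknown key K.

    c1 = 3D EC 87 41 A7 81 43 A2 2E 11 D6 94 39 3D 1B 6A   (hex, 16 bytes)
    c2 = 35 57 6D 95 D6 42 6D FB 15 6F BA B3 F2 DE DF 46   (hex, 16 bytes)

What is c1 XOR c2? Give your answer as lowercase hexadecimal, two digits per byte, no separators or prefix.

08bbead471c32e593b7e6c27cbe3c42c

c1 ⊕ c2 = (M1 ⊕ K) ⊕ (M2 ⊕ K) = M1 ⊕ M2 — the shared key cancels under XOR.
byte 0: 3d xor 35 = 08
byte 1: ec xor 57 = bb
byte 2: 87 xor 6d = ea
byte 3: 41 xor 95 = d4
byte 4: a7 xor d6 = 71
byte 5: 81 xor 42 = c3
byte 6: 43 xor 6d = 2e
byte 7: a2 xor fb = 59
byte 8: 2e xor 15 = 3b
byte 9: 11 xor 6f = 7e
byte 10: d6 xor ba = 6c
byte 11: 94 xor b3 = 27
byte 12: 39 xor f2 = cb
byte 13: 3d xor de = e3
byte 14: 1b xor df = c4
byte 15: 6a xor 46 = 2c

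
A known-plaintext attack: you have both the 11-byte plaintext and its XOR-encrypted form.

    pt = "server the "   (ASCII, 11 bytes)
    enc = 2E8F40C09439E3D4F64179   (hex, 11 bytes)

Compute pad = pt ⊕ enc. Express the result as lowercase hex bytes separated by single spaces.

5d ea 32 b6 f1 4b c3 a0 9e 24 59

Since enc = pt ⊕ pad, XORing both sides with pt gives pad = pt ⊕ enc.
byte 0: 01110011 ⊕ 00101110 = 01011101
byte 1: 01100101 ⊕ 10001111 = 11101010
byte 2: 01110010 ⊕ 01000000 = 00110010
byte 3: 01110110 ⊕ 11000000 = 10110110
byte 4: 01100101 ⊕ 10010100 = 11110001
byte 5: 01110010 ⊕ 00111001 = 01001011
byte 6: 00100000 ⊕ 11100011 = 11000011
byte 7: 01110100 ⊕ 11010100 = 10100000
byte 8: 01101000 ⊕ 11110110 = 10011110
byte 9: 01100101 ⊕ 01000001 = 00100100
byte 10: 00100000 ⊕ 01111001 = 01011001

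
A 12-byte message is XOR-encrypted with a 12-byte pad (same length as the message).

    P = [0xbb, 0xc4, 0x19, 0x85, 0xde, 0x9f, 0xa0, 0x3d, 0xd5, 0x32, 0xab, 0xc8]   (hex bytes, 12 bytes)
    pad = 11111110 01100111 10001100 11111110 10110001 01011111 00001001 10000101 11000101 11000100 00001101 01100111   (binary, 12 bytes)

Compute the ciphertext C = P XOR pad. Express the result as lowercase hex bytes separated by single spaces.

45 a3 95 7b 6f c0 a9 b8 10 f6 a6 af

187 xor 254 =  69
196 xor 103 = 163
 25 xor 140 = 149
133 xor 254 = 123
222 xor 177 = 111
159 xor  95 = 192
160 xor   9 = 169
 61 xor 133 = 184
213 xor 197 =  16
 50 xor 196 = 246
171 xor  13 = 166
200 xor 103 = 175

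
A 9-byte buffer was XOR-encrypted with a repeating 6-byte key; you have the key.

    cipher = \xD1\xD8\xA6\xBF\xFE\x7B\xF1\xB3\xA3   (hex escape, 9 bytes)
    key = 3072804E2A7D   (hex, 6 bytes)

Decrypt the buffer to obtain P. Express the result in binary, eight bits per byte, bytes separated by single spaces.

11100001 10101010 00100110 11110001 11010100 00000110 11000001 11000001 00100011

The 6-byte key repeats, so the effective keystream is 30 72 80 4e 2a 7d 30 72 80.
byte 0: d1 ⊕ 30 = e1
byte 1: d8 ⊕ 72 = aa
byte 2: a6 ⊕ 80 = 26
byte 3: bf ⊕ 4e = f1
byte 4: fe ⊕ 2a = d4
byte 5: 7b ⊕ 7d = 06
byte 6: f1 ⊕ 30 = c1
byte 7: b3 ⊕ 72 = c1
byte 8: a3 ⊕ 80 = 23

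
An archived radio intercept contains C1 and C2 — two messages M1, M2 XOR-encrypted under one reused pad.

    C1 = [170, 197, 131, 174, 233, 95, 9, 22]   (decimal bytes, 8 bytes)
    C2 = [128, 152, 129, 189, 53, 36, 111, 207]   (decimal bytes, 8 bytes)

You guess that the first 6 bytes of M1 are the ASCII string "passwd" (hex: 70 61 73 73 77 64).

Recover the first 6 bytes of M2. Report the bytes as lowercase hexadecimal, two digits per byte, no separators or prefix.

5a3c7160ab1f

First, C1 ⊕ C2 = (M1 ⊕ K) ⊕ (M2 ⊕ K) = M1 ⊕ M2, so the key drops out. Then M2 = (M1 ⊕ M2) ⊕ M1 over the first 6 bytes.
byte 0: (aa ^ 80) ^ 70 = 2a ^ 70 = 5a
byte 1: (c5 ^ 98) ^ 61 = 5d ^ 61 = 3c
byte 2: (83 ^ 81) ^ 73 = 02 ^ 73 = 71
byte 3: (ae ^ bd) ^ 73 = 13 ^ 73 = 60
byte 4: (e9 ^ 35) ^ 77 = dc ^ 77 = ab
byte 5: (5f ^ 24) ^ 64 = 7b ^ 64 = 1f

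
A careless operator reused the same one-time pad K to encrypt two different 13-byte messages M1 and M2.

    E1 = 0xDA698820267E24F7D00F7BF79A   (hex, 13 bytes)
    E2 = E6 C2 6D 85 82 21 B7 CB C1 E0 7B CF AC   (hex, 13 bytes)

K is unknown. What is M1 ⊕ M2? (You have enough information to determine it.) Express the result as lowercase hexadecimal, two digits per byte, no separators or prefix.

E1 ⊕ E2 = (M1 ⊕ K) ⊕ (M2 ⊕ K) = M1 ⊕ M2 — the shared key cancels under XOR.
da ⊕ e6 = 3c
69 ⊕ c2 = ab
88 ⊕ 6d = e5
20 ⊕ 85 = a5
26 ⊕ 82 = a4
7e ⊕ 21 = 5f
24 ⊕ b7 = 93
f7 ⊕ cb = 3c
d0 ⊕ c1 = 11
0f ⊕ e0 = ef
7b ⊕ 7b = 00
f7 ⊕ cf = 38
9a ⊕ ac = 36

3cabe5a5a45f933c11ef003836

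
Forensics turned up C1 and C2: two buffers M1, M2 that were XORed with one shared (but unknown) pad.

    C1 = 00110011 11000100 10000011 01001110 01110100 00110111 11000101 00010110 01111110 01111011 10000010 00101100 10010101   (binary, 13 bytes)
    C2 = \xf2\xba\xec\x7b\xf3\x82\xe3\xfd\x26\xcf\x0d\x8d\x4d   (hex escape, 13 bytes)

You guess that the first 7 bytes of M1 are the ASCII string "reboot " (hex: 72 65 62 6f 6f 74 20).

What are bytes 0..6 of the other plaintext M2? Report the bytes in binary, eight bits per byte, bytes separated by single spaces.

First, C1 ⊕ C2 = (M1 ⊕ K) ⊕ (M2 ⊕ K) = M1 ⊕ M2, so the key drops out. Then M2 = (M1 ⊕ M2) ⊕ M1 over the first 7 bytes.
byte 0: (33 xor f2) xor 72 = c1 xor 72 = b3
byte 1: (c4 xor ba) xor 65 = 7e xor 65 = 1b
byte 2: (83 xor ec) xor 62 = 6f xor 62 = 0d
byte 3: (4e xor 7b) xor 6f = 35 xor 6f = 5a
byte 4: (74 xor f3) xor 6f = 87 xor 6f = e8
byte 5: (37 xor 82) xor 74 = b5 xor 74 = c1
byte 6: (c5 xor e3) xor 20 = 26 xor 20 = 06

10110011 00011011 00001101 01011010 11101000 11000001 00000110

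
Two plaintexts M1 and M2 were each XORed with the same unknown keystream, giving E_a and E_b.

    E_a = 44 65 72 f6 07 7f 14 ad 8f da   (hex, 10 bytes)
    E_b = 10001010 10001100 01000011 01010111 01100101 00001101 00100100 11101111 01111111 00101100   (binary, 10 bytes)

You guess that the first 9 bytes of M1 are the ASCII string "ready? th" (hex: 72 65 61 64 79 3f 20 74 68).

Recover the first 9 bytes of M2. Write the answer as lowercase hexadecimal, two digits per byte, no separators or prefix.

bc8c50c51b4d103698

First, E_a ⊕ E_b = (M1 ⊕ K) ⊕ (M2 ⊕ K) = M1 ⊕ M2, so the key drops out. Then M2 = (M1 ⊕ M2) ⊕ M1 over the first 9 bytes.
byte 0: (44 XOR 8a) XOR 72 = ce XOR 72 = bc
byte 1: (65 XOR 8c) XOR 65 = e9 XOR 65 = 8c
byte 2: (72 XOR 43) XOR 61 = 31 XOR 61 = 50
byte 3: (f6 XOR 57) XOR 64 = a1 XOR 64 = c5
byte 4: (07 XOR 65) XOR 79 = 62 XOR 79 = 1b
byte 5: (7f XOR 0d) XOR 3f = 72 XOR 3f = 4d
byte 6: (14 XOR 24) XOR 20 = 30 XOR 20 = 10
byte 7: (ad XOR ef) XOR 74 = 42 XOR 74 = 36
byte 8: (8f XOR 7f) XOR 68 = f0 XOR 68 = 98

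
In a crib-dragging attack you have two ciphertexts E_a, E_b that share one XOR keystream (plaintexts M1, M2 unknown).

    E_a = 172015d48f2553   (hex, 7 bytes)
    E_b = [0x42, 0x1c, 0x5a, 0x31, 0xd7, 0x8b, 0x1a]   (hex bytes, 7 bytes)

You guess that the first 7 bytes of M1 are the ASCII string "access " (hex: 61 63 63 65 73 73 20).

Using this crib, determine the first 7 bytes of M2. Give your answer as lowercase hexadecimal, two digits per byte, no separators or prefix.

First, E_a ⊕ E_b = (M1 ⊕ K) ⊕ (M2 ⊕ K) = M1 ⊕ M2, so the key drops out. Then M2 = (M1 ⊕ M2) ⊕ M1 over the first 7 bytes.
byte 0: (17 XOR 42) XOR 61 = 55 XOR 61 = 34
byte 1: (20 XOR 1c) XOR 63 = 3c XOR 63 = 5f
byte 2: (15 XOR 5a) XOR 63 = 4f XOR 63 = 2c
byte 3: (d4 XOR 31) XOR 65 = e5 XOR 65 = 80
byte 4: (8f XOR d7) XOR 73 = 58 XOR 73 = 2b
byte 5: (25 XOR 8b) XOR 73 = ae XOR 73 = dd
byte 6: (53 XOR 1a) XOR 20 = 49 XOR 20 = 69

345f2c802bdd69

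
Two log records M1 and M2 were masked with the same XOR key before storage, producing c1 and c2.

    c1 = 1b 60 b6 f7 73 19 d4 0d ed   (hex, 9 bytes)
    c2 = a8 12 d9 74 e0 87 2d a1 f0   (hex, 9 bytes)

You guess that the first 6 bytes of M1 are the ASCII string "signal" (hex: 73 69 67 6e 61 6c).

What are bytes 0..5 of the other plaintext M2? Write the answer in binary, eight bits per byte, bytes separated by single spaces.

First, c1 ⊕ c2 = (M1 ⊕ K) ⊕ (M2 ⊕ K) = M1 ⊕ M2, so the key drops out. Then M2 = (M1 ⊕ M2) ⊕ M1 over the first 6 bytes.
byte 0: (1b XOR a8) XOR 73 = b3 XOR 73 = c0
byte 1: (60 XOR 12) XOR 69 = 72 XOR 69 = 1b
byte 2: (b6 XOR d9) XOR 67 = 6f XOR 67 = 08
byte 3: (f7 XOR 74) XOR 6e = 83 XOR 6e = ed
byte 4: (73 XOR e0) XOR 61 = 93 XOR 61 = f2
byte 5: (19 XOR 87) XOR 6c = 9e XOR 6c = f2

11000000 00011011 00001000 11101101 11110010 11110010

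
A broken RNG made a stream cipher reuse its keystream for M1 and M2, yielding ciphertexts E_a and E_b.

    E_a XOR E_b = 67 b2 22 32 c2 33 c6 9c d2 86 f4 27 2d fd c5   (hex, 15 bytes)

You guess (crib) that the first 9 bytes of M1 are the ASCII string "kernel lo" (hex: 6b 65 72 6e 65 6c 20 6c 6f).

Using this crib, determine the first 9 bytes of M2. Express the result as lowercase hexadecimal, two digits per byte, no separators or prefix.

Since E_a ⊕ E_b = M1 ⊕ M2, XORing with the guessed M1 bytes yields the corresponding M2 bytes: M2 = (E_a ⊕ E_b) ⊕ M1.
67 XOR 6b = 0c
b2 XOR 65 = d7
22 XOR 72 = 50
32 XOR 6e = 5c
c2 XOR 65 = a7
33 XOR 6c = 5f
c6 XOR 20 = e6
9c XOR 6c = f0
d2 XOR 6f = bd

0cd7505ca75fe6f0bd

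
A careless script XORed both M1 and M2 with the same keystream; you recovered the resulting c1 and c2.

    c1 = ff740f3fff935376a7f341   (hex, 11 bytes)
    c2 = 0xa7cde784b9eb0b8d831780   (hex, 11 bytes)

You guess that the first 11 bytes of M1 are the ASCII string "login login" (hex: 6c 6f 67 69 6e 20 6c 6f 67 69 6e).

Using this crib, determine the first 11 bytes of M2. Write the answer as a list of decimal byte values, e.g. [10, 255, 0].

[52, 214, 143, 210, 40, 88, 52, 148, 67, 141, 175]

First, c1 ⊕ c2 = (M1 ⊕ K) ⊕ (M2 ⊕ K) = M1 ⊕ M2, so the key drops out. Then M2 = (M1 ⊕ M2) ⊕ M1 over the first 11 bytes.
byte 0: (ff ⊕ a7) ⊕ 6c = 58 ⊕ 6c = 34
byte 1: (74 ⊕ cd) ⊕ 6f = b9 ⊕ 6f = d6
byte 2: (0f ⊕ e7) ⊕ 67 = e8 ⊕ 67 = 8f
byte 3: (3f ⊕ 84) ⊕ 69 = bb ⊕ 69 = d2
byte 4: (ff ⊕ b9) ⊕ 6e = 46 ⊕ 6e = 28
byte 5: (93 ⊕ eb) ⊕ 20 = 78 ⊕ 20 = 58
byte 6: (53 ⊕ 0b) ⊕ 6c = 58 ⊕ 6c = 34
byte 7: (76 ⊕ 8d) ⊕ 6f = fb ⊕ 6f = 94
byte 8: (a7 ⊕ 83) ⊕ 67 = 24 ⊕ 67 = 43
byte 9: (f3 ⊕ 17) ⊕ 69 = e4 ⊕ 69 = 8d
byte 10: (41 ⊕ 80) ⊕ 6e = c1 ⊕ 6e = af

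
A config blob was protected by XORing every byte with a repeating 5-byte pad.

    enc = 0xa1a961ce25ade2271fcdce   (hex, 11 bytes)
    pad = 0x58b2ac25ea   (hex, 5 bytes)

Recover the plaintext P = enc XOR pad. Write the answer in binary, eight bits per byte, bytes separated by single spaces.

The 5-byte key repeats, so the effective keystream is 58 b2 ac 25 ea 58 b2 ac 25 ea 58.
byte 0: a1 ⊕ 58 = f9
byte 1: a9 ⊕ b2 = 1b
byte 2: 61 ⊕ ac = cd
byte 3: ce ⊕ 25 = eb
byte 4: 25 ⊕ ea = cf
byte 5: ad ⊕ 58 = f5
byte 6: e2 ⊕ b2 = 50
byte 7: 27 ⊕ ac = 8b
byte 8: 1f ⊕ 25 = 3a
byte 9: cd ⊕ ea = 27
byte 10: ce ⊕ 58 = 96

11111001 00011011 11001101 11101011 11001111 11110101 01010000 10001011 00111010 00100111 10010110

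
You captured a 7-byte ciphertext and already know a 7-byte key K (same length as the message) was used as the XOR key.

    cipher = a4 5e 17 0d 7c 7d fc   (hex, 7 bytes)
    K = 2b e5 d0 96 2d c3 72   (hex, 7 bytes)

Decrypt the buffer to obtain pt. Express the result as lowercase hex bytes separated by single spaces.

8f bb c7 9b 51 be 8e

164 ^  43 = 143
 94 ^ 229 = 187
 23 ^ 208 = 199
 13 ^ 150 = 155
124 ^  45 =  81
125 ^ 195 = 190
252 ^ 114 = 142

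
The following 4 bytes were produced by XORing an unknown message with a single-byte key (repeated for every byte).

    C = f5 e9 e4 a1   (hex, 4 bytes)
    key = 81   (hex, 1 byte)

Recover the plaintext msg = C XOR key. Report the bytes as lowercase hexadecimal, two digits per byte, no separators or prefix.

The 1-byte key repeats, so the effective keystream is 81 81 81 81.
byte 0: f5 XOR 81 = 74
byte 1: e9 XOR 81 = 68
byte 2: e4 XOR 81 = 65
byte 3: a1 XOR 81 = 20

74686520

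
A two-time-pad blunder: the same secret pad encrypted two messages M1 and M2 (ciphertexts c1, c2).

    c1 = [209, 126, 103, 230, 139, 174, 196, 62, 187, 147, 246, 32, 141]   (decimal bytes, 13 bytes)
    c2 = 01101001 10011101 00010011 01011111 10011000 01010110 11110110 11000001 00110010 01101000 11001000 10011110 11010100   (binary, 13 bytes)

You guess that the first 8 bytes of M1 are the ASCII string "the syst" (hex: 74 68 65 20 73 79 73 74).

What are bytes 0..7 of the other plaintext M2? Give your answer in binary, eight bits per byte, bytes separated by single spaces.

First, c1 ⊕ c2 = (M1 ⊕ K) ⊕ (M2 ⊕ K) = M1 ⊕ M2, so the key drops out. Then M2 = (M1 ⊕ M2) ⊕ M1 over the first 8 bytes.
byte 0: (d1 xor 69) xor 74 = b8 xor 74 = cc
byte 1: (7e xor 9d) xor 68 = e3 xor 68 = 8b
byte 2: (67 xor 13) xor 65 = 74 xor 65 = 11
byte 3: (e6 xor 5f) xor 20 = b9 xor 20 = 99
byte 4: (8b xor 98) xor 73 = 13 xor 73 = 60
byte 5: (ae xor 56) xor 79 = f8 xor 79 = 81
byte 6: (c4 xor f6) xor 73 = 32 xor 73 = 41
byte 7: (3e xor c1) xor 74 = ff xor 74 = 8b

11001100 10001011 00010001 10011001 01100000 10000001 01000001 10001011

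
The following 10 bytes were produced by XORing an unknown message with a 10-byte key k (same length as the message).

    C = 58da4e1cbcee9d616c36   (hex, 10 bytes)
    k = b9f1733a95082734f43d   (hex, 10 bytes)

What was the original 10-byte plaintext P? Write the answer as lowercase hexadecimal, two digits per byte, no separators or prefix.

58 ^ b9 = e1
da ^ f1 = 2b
4e ^ 73 = 3d
1c ^ 3a = 26
bc ^ 95 = 29
ee ^ 08 = e6
9d ^ 27 = ba
61 ^ 34 = 55
6c ^ f4 = 98
36 ^ 3d = 0b

e12b3d2629e6ba55980b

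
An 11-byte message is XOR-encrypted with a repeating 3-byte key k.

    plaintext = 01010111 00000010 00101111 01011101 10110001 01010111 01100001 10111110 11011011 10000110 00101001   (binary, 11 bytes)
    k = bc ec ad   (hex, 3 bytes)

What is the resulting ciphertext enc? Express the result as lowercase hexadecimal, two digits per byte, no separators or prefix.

ebee82e15dfadd52763ac5

The 3-byte key repeats, so the effective keystream is bc ec ad bc ec ad bc ec ad bc ec.
byte 0: 57 xor bc = eb
byte 1: 02 xor ec = ee
byte 2: 2f xor ad = 82
byte 3: 5d xor bc = e1
byte 4: b1 xor ec = 5d
byte 5: 57 xor ad = fa
byte 6: 61 xor bc = dd
byte 7: be xor ec = 52
byte 8: db xor ad = 76
byte 9: 86 xor bc = 3a
byte 10: 29 xor ec = c5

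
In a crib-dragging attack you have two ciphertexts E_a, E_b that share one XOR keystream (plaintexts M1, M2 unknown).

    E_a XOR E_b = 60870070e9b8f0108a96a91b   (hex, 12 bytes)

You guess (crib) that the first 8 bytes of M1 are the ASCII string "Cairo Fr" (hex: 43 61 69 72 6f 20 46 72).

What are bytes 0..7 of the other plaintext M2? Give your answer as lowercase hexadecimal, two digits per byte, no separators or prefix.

Since E_a ⊕ E_b = M1 ⊕ M2, XORing with the guessed M1 bytes yields the corresponding M2 bytes: M2 = (E_a ⊕ E_b) ⊕ M1.
60 xor 43 = 23
87 xor 61 = e6
00 xor 69 = 69
70 xor 72 = 02
e9 xor 6f = 86
b8 xor 20 = 98
f0 xor 46 = b6
10 xor 72 = 62

23e669028698b662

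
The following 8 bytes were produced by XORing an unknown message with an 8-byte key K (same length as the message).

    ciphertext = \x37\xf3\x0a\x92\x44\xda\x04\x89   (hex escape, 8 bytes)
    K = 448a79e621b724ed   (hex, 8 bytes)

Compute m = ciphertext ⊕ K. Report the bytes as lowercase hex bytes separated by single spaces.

73 79 73 74 65 6d 20 64

XOR is its own inverse, so applying the key byte-wise gives the result directly.
37 XOR 44 = 73
f3 XOR 8a = 79
0a XOR 79 = 73
92 XOR e6 = 74
44 XOR 21 = 65
da XOR b7 = 6d
04 XOR 24 = 20
89 XOR ed = 64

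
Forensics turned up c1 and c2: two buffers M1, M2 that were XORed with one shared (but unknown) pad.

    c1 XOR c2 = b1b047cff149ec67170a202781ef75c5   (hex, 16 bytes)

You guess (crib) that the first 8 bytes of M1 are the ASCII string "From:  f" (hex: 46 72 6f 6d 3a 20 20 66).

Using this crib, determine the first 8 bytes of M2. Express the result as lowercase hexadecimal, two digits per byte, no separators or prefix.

Since c1 ⊕ c2 = M1 ⊕ M2, XORing with the guessed M1 bytes yields the corresponding M2 bytes: M2 = (c1 ⊕ c2) ⊕ M1.
177 XOR  70 = 247
176 XOR 114 = 194
 71 XOR 111 =  40
207 XOR 109 = 162
241 XOR  58 = 203
 73 XOR  32 = 105
236 XOR  32 = 204
103 XOR 102 =   1

f7c228a2cb69cc01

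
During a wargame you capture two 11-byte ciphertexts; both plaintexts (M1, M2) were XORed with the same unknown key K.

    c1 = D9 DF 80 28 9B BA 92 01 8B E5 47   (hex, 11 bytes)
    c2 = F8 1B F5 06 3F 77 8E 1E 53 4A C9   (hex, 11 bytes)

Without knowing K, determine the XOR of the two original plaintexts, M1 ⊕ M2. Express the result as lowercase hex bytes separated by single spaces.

21 c4 75 2e a4 cd 1c 1f d8 af 8e

c1 ⊕ c2 = (M1 ⊕ K) ⊕ (M2 ⊕ K) = M1 ⊕ M2 — the shared key cancels under XOR.
byte 0: 217 ^ 248 =  33
byte 1: 223 ^  27 = 196
byte 2: 128 ^ 245 = 117
byte 3:  40 ^   6 =  46
byte 4: 155 ^  63 = 164
byte 5: 186 ^ 119 = 205
byte 6: 146 ^ 142 =  28
byte 7:   1 ^  30 =  31
byte 8: 139 ^  83 = 216
byte 9: 229 ^  74 = 175
byte 10:  71 ^ 201 = 142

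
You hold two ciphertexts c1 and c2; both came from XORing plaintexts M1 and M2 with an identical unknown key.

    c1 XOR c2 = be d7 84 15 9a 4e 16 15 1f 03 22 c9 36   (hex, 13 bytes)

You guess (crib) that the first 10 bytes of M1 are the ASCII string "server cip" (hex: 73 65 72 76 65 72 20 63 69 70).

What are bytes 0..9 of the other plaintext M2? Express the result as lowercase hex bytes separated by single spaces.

Since c1 ⊕ c2 = M1 ⊕ M2, XORing with the guessed M1 bytes yields the corresponding M2 bytes: M2 = (c1 ⊕ c2) ⊕ M1.
10111110 XOR 01110011 = 11001101
11010111 XOR 01100101 = 10110010
10000100 XOR 01110010 = 11110110
00010101 XOR 01110110 = 01100011
10011010 XOR 01100101 = 11111111
01001110 XOR 01110010 = 00111100
00010110 XOR 00100000 = 00110110
00010101 XOR 01100011 = 01110110
00011111 XOR 01101001 = 01110110
00000011 XOR 01110000 = 01110011

cd b2 f6 63 ff 3c 36 76 76 73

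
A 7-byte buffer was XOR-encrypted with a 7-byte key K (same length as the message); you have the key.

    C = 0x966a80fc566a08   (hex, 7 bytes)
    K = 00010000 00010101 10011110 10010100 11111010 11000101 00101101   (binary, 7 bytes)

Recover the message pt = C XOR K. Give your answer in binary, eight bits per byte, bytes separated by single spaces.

XOR is its own inverse, so applying the key byte-wise gives the result directly.
96 xor 10 = 86
6a xor 15 = 7f
80 xor 9e = 1e
fc xor 94 = 68
56 xor fa = ac
6a xor c5 = af
08 xor 2d = 25

10000110 01111111 00011110 01101000 10101100 10101111 00100101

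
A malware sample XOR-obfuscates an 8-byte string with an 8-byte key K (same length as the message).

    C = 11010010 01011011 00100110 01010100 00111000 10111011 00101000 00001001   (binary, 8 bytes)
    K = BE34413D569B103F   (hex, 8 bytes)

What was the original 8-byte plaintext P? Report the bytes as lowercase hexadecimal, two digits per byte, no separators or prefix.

6c6f67696e203836

d2 ⊕ be = 6c
5b ⊕ 34 = 6f
26 ⊕ 41 = 67
54 ⊕ 3d = 69
38 ⊕ 56 = 6e
bb ⊕ 9b = 20
28 ⊕ 10 = 38
09 ⊕ 3f = 36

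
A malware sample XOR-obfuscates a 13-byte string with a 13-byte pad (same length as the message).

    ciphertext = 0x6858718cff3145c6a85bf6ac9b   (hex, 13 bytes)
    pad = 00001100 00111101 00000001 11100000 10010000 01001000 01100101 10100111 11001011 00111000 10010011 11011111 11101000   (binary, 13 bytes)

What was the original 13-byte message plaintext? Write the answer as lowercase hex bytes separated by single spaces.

64 65 70 6c 6f 79 20 61 63 63 65 73 73

68 XOR 0c = 64
58 XOR 3d = 65
71 XOR 01 = 70
8c XOR e0 = 6c
ff XOR 90 = 6f
31 XOR 48 = 79
45 XOR 65 = 20
c6 XOR a7 = 61
a8 XOR cb = 63
5b XOR 38 = 63
f6 XOR 93 = 65
ac XOR df = 73
9b XOR e8 = 73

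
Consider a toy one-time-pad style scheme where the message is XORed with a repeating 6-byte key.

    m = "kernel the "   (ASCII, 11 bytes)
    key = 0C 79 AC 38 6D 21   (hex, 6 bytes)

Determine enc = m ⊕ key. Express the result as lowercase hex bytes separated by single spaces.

The 6-byte key repeats, so the effective keystream is 0c 79 ac 38 6d 21 0c 79 ac 38 6d.
byte 0: 01101011 xor 00001100 = 01100111
byte 1: 01100101 xor 01111001 = 00011100
byte 2: 01110010 xor 10101100 = 11011110
byte 3: 01101110 xor 00111000 = 01010110
byte 4: 01100101 xor 01101101 = 00001000
byte 5: 01101100 xor 00100001 = 01001101
byte 6: 00100000 xor 00001100 = 00101100
byte 7: 01110100 xor 01111001 = 00001101
byte 8: 01101000 xor 10101100 = 11000100
byte 9: 01100101 xor 00111000 = 01011101
byte 10: 00100000 xor 01101101 = 01001101

67 1c de 56 08 4d 2c 0d c4 5d 4d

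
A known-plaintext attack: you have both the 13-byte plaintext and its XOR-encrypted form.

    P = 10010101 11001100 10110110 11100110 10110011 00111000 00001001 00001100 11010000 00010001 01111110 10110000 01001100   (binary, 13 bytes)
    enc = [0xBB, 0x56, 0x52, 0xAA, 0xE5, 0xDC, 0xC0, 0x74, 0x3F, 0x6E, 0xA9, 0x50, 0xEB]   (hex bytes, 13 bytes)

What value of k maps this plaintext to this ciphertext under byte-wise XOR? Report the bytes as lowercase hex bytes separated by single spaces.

Since enc = P ⊕ k, XORing both sides with P gives k = P ⊕ enc.
byte 0: 95 ⊕ bb = 2e
byte 1: cc ⊕ 56 = 9a
byte 2: b6 ⊕ 52 = e4
byte 3: e6 ⊕ aa = 4c
byte 4: b3 ⊕ e5 = 56
byte 5: 38 ⊕ dc = e4
byte 6: 09 ⊕ c0 = c9
byte 7: 0c ⊕ 74 = 78
byte 8: d0 ⊕ 3f = ef
byte 9: 11 ⊕ 6e = 7f
byte 10: 7e ⊕ a9 = d7
byte 11: b0 ⊕ 50 = e0
byte 12: 4c ⊕ eb = a7

2e 9a e4 4c 56 e4 c9 78 ef 7f d7 e0 a7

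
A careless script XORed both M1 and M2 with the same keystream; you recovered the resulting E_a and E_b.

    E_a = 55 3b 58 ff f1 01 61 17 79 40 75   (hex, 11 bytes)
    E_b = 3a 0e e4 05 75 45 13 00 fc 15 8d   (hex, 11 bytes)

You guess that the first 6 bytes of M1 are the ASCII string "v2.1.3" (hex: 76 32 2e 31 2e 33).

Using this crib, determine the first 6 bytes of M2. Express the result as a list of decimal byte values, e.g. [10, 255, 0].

First, E_a ⊕ E_b = (M1 ⊕ K) ⊕ (M2 ⊕ K) = M1 ⊕ M2, so the key drops out. Then M2 = (M1 ⊕ M2) ⊕ M1 over the first 6 bytes.
byte 0: (55 ^ 3a) ^ 76 = 6f ^ 76 = 19
byte 1: (3b ^ 0e) ^ 32 = 35 ^ 32 = 07
byte 2: (58 ^ e4) ^ 2e = bc ^ 2e = 92
byte 3: (ff ^ 05) ^ 31 = fa ^ 31 = cb
byte 4: (f1 ^ 75) ^ 2e = 84 ^ 2e = aa
byte 5: (01 ^ 45) ^ 33 = 44 ^ 33 = 77

[25, 7, 146, 203, 170, 119]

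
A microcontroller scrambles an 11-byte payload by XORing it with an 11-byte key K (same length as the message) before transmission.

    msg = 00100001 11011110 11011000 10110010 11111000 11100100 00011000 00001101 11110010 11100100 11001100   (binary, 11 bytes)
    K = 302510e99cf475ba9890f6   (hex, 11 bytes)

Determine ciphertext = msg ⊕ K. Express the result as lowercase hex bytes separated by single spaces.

00100001 ^ 00110000 = 00010001
11011110 ^ 00100101 = 11111011
11011000 ^ 00010000 = 11001000
10110010 ^ 11101001 = 01011011
11111000 ^ 10011100 = 01100100
11100100 ^ 11110100 = 00010000
00011000 ^ 01110101 = 01101101
00001101 ^ 10111010 = 10110111
11110010 ^ 10011000 = 01101010
11100100 ^ 10010000 = 01110100
11001100 ^ 11110110 = 00111010

11 fb c8 5b 64 10 6d b7 6a 74 3a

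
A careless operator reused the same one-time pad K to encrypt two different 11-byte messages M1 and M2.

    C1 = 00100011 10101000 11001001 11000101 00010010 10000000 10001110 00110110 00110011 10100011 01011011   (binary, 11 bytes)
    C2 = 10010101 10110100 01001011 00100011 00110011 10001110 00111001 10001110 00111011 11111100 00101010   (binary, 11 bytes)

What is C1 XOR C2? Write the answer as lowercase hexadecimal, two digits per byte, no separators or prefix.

C1 ⊕ C2 = (M1 ⊕ K) ⊕ (M2 ⊕ K) = M1 ⊕ M2 — the shared key cancels under XOR.
23 ⊕ 95 = b6
a8 ⊕ b4 = 1c
c9 ⊕ 4b = 82
c5 ⊕ 23 = e6
12 ⊕ 33 = 21
80 ⊕ 8e = 0e
8e ⊕ 39 = b7
36 ⊕ 8e = b8
33 ⊕ 3b = 08
a3 ⊕ fc = 5f
5b ⊕ 2a = 71

b61c82e6210eb7b8085f71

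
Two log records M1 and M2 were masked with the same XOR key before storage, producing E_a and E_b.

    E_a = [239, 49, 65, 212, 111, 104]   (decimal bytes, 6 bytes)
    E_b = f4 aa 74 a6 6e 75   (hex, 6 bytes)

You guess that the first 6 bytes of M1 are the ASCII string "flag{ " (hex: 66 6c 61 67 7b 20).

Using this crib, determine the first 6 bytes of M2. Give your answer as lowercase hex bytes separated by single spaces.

First, E_a ⊕ E_b = (M1 ⊕ K) ⊕ (M2 ⊕ K) = M1 ⊕ M2, so the key drops out. Then M2 = (M1 ⊕ M2) ⊕ M1 over the first 6 bytes.
byte 0: (ef XOR f4) XOR 66 = 1b XOR 66 = 7d
byte 1: (31 XOR aa) XOR 6c = 9b XOR 6c = f7
byte 2: (41 XOR 74) XOR 61 = 35 XOR 61 = 54
byte 3: (d4 XOR a6) XOR 67 = 72 XOR 67 = 15
byte 4: (6f XOR 6e) XOR 7b = 01 XOR 7b = 7a
byte 5: (68 XOR 75) XOR 20 = 1d XOR 20 = 3d

7d f7 54 15 7a 3d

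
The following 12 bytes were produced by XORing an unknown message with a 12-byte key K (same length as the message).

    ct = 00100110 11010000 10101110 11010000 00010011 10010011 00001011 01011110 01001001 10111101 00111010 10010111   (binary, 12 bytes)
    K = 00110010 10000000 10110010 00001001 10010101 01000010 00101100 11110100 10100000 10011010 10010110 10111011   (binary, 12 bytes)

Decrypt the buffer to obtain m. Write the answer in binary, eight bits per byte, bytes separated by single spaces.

XOR is its own inverse, so applying the key byte-wise gives the result directly.
26 XOR 32 = 14
d0 XOR 80 = 50
ae XOR b2 = 1c
d0 XOR 09 = d9
13 XOR 95 = 86
93 XOR 42 = d1
0b XOR 2c = 27
5e XOR f4 = aa
49 XOR a0 = e9
bd XOR 9a = 27
3a XOR 96 = ac
97 XOR bb = 2c

00010100 01010000 00011100 11011001 10000110 11010001 00100111 10101010 11101001 00100111 10101100 00101100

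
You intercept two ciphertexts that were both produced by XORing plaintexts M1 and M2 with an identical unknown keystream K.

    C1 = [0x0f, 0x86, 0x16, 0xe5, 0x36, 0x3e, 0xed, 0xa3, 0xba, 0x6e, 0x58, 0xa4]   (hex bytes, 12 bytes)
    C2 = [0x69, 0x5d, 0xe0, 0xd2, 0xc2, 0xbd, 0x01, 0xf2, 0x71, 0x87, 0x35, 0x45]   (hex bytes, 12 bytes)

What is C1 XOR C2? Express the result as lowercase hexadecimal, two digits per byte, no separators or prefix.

C1 ⊕ C2 = (M1 ⊕ K) ⊕ (M2 ⊕ K) = M1 ⊕ M2 — the shared key cancels under XOR.
0f XOR 69 = 66
86 XOR 5d = db
16 XOR e0 = f6
e5 XOR d2 = 37
36 XOR c2 = f4
3e XOR bd = 83
ed XOR 01 = ec
a3 XOR f2 = 51
ba XOR 71 = cb
6e XOR 87 = e9
58 XOR 35 = 6d
a4 XOR 45 = e1

66dbf637f483ec51cbe96de1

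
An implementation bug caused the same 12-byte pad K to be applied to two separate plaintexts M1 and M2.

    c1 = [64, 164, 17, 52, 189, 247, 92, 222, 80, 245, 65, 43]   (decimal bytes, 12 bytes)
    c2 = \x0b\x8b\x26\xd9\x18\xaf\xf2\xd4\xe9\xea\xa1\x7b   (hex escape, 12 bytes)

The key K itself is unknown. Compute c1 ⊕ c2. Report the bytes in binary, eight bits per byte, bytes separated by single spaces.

c1 ⊕ c2 = (M1 ⊕ K) ⊕ (M2 ⊕ K) = M1 ⊕ M2 — the shared key cancels under XOR.
01000000 XOR 00001011 = 01001011
10100100 XOR 10001011 = 00101111
00010001 XOR 00100110 = 00110111
00110100 XOR 11011001 = 11101101
10111101 XOR 00011000 = 10100101
11110111 XOR 10101111 = 01011000
01011100 XOR 11110010 = 10101110
11011110 XOR 11010100 = 00001010
01010000 XOR 11101001 = 10111001
11110101 XOR 11101010 = 00011111
01000001 XOR 10100001 = 11100000
00101011 XOR 01111011 = 01010000

01001011 00101111 00110111 11101101 10100101 01011000 10101110 00001010 10111001 00011111 11100000 01010000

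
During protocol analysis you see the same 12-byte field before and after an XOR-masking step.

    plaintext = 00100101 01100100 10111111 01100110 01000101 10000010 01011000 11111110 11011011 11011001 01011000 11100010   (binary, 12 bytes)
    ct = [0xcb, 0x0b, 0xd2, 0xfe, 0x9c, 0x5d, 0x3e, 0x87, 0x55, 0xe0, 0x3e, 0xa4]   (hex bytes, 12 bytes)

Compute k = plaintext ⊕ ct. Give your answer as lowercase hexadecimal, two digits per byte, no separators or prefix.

ee6f6d98d9df66798e396646

Since ct = plaintext ⊕ k, XORing both sides with plaintext gives k = plaintext ⊕ ct.
25 XOR cb = ee
64 XOR 0b = 6f
bf XOR d2 = 6d
66 XOR fe = 98
45 XOR 9c = d9
82 XOR 5d = df
58 XOR 3e = 66
fe XOR 87 = 79
db XOR 55 = 8e
d9 XOR e0 = 39
58 XOR 3e = 66
e2 XOR a4 = 46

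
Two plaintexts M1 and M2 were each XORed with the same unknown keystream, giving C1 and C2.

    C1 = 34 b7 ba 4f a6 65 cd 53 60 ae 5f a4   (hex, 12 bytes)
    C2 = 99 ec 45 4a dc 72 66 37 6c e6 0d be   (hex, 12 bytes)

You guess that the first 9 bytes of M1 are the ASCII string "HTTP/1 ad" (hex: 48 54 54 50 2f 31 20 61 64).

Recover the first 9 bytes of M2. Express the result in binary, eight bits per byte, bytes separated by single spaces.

First, C1 ⊕ C2 = (M1 ⊕ K) ⊕ (M2 ⊕ K) = M1 ⊕ M2, so the key drops out. Then M2 = (M1 ⊕ M2) ⊕ M1 over the first 9 bytes.
byte 0: (34 xor 99) xor 48 = ad xor 48 = e5
byte 1: (b7 xor ec) xor 54 = 5b xor 54 = 0f
byte 2: (ba xor 45) xor 54 = ff xor 54 = ab
byte 3: (4f xor 4a) xor 50 = 05 xor 50 = 55
byte 4: (a6 xor dc) xor 2f = 7a xor 2f = 55
byte 5: (65 xor 72) xor 31 = 17 xor 31 = 26
byte 6: (cd xor 66) xor 20 = ab xor 20 = 8b
byte 7: (53 xor 37) xor 61 = 64 xor 61 = 05
byte 8: (60 xor 6c) xor 64 = 0c xor 64 = 68

11100101 00001111 10101011 01010101 01010101 00100110 10001011 00000101 01101000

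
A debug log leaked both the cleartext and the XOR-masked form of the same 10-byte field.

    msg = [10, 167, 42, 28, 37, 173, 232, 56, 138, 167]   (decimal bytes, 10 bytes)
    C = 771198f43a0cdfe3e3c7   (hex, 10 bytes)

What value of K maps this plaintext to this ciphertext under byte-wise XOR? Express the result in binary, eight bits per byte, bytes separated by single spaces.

Since C = msg ⊕ K, XORing both sides with msg gives K = msg ⊕ C.
0a XOR 77 = 7d
a7 XOR 11 = b6
2a XOR 98 = b2
1c XOR f4 = e8
25 XOR 3a = 1f
ad XOR 0c = a1
e8 XOR df = 37
38 XOR e3 = db
8a XOR e3 = 69
a7 XOR c7 = 60

01111101 10110110 10110010 11101000 00011111 10100001 00110111 11011011 01101001 01100000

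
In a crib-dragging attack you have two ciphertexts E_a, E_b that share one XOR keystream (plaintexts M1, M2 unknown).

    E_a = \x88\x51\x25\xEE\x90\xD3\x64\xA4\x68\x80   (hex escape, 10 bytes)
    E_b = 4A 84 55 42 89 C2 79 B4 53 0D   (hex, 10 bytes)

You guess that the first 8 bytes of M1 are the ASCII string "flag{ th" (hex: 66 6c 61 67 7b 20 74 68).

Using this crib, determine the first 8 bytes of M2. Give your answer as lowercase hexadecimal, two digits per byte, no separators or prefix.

First, E_a ⊕ E_b = (M1 ⊕ K) ⊕ (M2 ⊕ K) = M1 ⊕ M2, so the key drops out. Then M2 = (M1 ⊕ M2) ⊕ M1 over the first 8 bytes.
byte 0: (88 ^ 4a) ^ 66 = c2 ^ 66 = a4
byte 1: (51 ^ 84) ^ 6c = d5 ^ 6c = b9
byte 2: (25 ^ 55) ^ 61 = 70 ^ 61 = 11
byte 3: (ee ^ 42) ^ 67 = ac ^ 67 = cb
byte 4: (90 ^ 89) ^ 7b = 19 ^ 7b = 62
byte 5: (d3 ^ c2) ^ 20 = 11 ^ 20 = 31
byte 6: (64 ^ 79) ^ 74 = 1d ^ 74 = 69
byte 7: (a4 ^ b4) ^ 68 = 10 ^ 68 = 78

a4b911cb62316978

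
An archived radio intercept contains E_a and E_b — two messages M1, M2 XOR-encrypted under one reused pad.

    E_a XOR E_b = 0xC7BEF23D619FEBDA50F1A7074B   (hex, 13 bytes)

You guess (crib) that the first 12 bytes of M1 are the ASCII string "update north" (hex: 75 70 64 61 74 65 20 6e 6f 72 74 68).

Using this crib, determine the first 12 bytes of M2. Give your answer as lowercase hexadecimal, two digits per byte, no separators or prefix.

b2ce965c15facbb43f83d36f

Since E_a ⊕ E_b = M1 ⊕ M2, XORing with the guessed M1 bytes yields the corresponding M2 bytes: M2 = (E_a ⊕ E_b) ⊕ M1.
c7 ⊕ 75 = b2
be ⊕ 70 = ce
f2 ⊕ 64 = 96
3d ⊕ 61 = 5c
61 ⊕ 74 = 15
9f ⊕ 65 = fa
eb ⊕ 20 = cb
da ⊕ 6e = b4
50 ⊕ 6f = 3f
f1 ⊕ 72 = 83
a7 ⊕ 74 = d3
07 ⊕ 68 = 6f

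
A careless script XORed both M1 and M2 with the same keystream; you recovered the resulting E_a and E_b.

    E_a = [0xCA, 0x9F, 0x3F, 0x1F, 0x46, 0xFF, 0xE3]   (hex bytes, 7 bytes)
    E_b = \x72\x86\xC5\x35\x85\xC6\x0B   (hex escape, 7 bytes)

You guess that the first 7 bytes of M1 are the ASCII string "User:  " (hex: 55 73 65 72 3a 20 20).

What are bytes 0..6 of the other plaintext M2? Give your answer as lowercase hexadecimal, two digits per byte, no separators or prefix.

First, E_a ⊕ E_b = (M1 ⊕ K) ⊕ (M2 ⊕ K) = M1 ⊕ M2, so the key drops out. Then M2 = (M1 ⊕ M2) ⊕ M1 over the first 7 bytes.
byte 0: (ca ⊕ 72) ⊕ 55 = b8 ⊕ 55 = ed
byte 1: (9f ⊕ 86) ⊕ 73 = 19 ⊕ 73 = 6a
byte 2: (3f ⊕ c5) ⊕ 65 = fa ⊕ 65 = 9f
byte 3: (1f ⊕ 35) ⊕ 72 = 2a ⊕ 72 = 58
byte 4: (46 ⊕ 85) ⊕ 3a = c3 ⊕ 3a = f9
byte 5: (ff ⊕ c6) ⊕ 20 = 39 ⊕ 20 = 19
byte 6: (e3 ⊕ 0b) ⊕ 20 = e8 ⊕ 20 = c8

ed6a9f58f919c8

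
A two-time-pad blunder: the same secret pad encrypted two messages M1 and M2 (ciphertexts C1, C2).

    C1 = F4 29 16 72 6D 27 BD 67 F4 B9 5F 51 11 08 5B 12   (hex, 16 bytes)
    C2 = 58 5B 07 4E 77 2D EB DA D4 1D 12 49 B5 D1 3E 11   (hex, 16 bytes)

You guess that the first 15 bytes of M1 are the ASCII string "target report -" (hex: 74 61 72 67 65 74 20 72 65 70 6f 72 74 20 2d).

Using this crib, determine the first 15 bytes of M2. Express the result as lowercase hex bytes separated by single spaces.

First, C1 ⊕ C2 = (M1 ⊕ K) ⊕ (M2 ⊕ K) = M1 ⊕ M2, so the key drops out. Then M2 = (M1 ⊕ M2) ⊕ M1 over the first 15 bytes.
byte 0: (f4 xor 58) xor 74 = ac xor 74 = d8
byte 1: (29 xor 5b) xor 61 = 72 xor 61 = 13
byte 2: (16 xor 07) xor 72 = 11 xor 72 = 63
byte 3: (72 xor 4e) xor 67 = 3c xor 67 = 5b
byte 4: (6d xor 77) xor 65 = 1a xor 65 = 7f
byte 5: (27 xor 2d) xor 74 = 0a xor 74 = 7e
byte 6: (bd xor eb) xor 20 = 56 xor 20 = 76
byte 7: (67 xor da) xor 72 = bd xor 72 = cf
byte 8: (f4 xor d4) xor 65 = 20 xor 65 = 45
byte 9: (b9 xor 1d) xor 70 = a4 xor 70 = d4
byte 10: (5f xor 12) xor 6f = 4d xor 6f = 22
byte 11: (51 xor 49) xor 72 = 18 xor 72 = 6a
byte 12: (11 xor b5) xor 74 = a4 xor 74 = d0
byte 13: (08 xor d1) xor 20 = d9 xor 20 = f9
byte 14: (5b xor 3e) xor 2d = 65 xor 2d = 48

d8 13 63 5b 7f 7e 76 cf 45 d4 22 6a d0 f9 48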